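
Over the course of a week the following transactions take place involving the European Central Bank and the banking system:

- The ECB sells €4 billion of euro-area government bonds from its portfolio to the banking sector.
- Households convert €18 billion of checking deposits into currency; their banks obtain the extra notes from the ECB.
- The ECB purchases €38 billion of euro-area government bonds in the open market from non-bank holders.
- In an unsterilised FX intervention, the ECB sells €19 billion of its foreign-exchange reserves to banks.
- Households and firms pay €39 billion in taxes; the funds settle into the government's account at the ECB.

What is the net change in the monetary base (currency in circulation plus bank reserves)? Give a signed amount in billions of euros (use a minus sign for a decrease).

-€24 billion

OMO sale (to banks) €4 billion: ECB balance sheet contracts → −€4B.
Currency withdrawal €18 billion: just a shift between currency and reserves — both are base money → 0.
Asset purchase (from non-banks) €38 billion: ECB balance sheet expands → +€38B.
FX sale €19 billion: ECB balance sheet contracts → −€19B.
Government account inflow €39 billion: reserves shift to a non-base liability → −€39B.
Net: −4 + 0 + 38 − 19 − 39 = -€24 billion.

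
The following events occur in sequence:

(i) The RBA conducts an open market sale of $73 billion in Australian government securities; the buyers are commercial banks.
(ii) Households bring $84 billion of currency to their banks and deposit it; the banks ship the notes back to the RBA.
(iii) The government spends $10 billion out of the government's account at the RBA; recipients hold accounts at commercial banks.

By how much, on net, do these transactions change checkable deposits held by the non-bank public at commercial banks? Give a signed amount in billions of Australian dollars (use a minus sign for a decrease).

+$94 billion

RBA balance sheet:
  Assets:      Securities −$73B
  Liabilities: Bank reserves +$21B, Currency in circulation −$84B, Government deposits −$10B
Commercial banking system:
  Assets:      Reserves at CB +$21B, Securities +$73B
  Liabilities: Checkable deposits +$94B
So the change in checkable deposits held by the non-bank public at commercial banks is +$94 billion.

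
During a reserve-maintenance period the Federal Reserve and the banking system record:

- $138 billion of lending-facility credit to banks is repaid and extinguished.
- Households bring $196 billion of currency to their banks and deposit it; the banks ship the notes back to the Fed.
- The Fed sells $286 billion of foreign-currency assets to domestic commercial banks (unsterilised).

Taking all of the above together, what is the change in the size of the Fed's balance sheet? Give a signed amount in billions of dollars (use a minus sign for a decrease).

Discount-window repayment $138 billion: a Fed asset is shed → −$138B.
Currency deposit $196 billion: only the composition of liabilities changes → 0.
FX sale $286 billion: a Fed asset is shed → −$286B.
Net: −138 + 0 − 286 = -$424 billion.

-$424 billion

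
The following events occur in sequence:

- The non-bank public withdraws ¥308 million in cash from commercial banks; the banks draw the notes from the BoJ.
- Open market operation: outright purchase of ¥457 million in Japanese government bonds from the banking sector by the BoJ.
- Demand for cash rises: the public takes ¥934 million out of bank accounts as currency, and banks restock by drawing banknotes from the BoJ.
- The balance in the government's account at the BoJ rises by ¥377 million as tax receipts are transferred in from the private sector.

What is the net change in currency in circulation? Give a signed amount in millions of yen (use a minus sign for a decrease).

BoJ balance sheet:
  Assets:      Securities +¥457M
  Liabilities: Bank reserves −¥1162M, Currency in circulation +¥1242M, Government deposits +¥377M
Commercial banking system:
  Assets:      Reserves at CB −¥1162M, Securities −¥457M
  Liabilities: Checkable deposits −¥1619M
So the change in currency in circulation is +¥1242 million.

+¥1242 million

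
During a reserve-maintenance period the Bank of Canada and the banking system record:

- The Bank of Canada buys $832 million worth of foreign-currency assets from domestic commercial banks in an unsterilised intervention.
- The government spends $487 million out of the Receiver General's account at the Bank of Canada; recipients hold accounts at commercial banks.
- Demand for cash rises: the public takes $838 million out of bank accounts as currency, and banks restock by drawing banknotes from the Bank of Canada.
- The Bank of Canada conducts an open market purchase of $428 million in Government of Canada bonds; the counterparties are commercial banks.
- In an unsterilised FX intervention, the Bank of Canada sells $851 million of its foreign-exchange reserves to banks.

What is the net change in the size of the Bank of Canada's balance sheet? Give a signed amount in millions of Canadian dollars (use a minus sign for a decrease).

FX purchase $832 million: a Bank of Canada asset is acquired → +$832M.
Government spending $487 million: only the composition of liabilities changes → 0.
Currency withdrawal $838 million: only the composition of liabilities changes → 0.
OMO purchase (from banks) $428 million: a Bank of Canada asset is acquired → +$428M.
FX sale $851 million: a Bank of Canada asset is shed → −$851M.
Net: 832 + 0 + 0 + 428 − 851 = +$409 million.

+$409 million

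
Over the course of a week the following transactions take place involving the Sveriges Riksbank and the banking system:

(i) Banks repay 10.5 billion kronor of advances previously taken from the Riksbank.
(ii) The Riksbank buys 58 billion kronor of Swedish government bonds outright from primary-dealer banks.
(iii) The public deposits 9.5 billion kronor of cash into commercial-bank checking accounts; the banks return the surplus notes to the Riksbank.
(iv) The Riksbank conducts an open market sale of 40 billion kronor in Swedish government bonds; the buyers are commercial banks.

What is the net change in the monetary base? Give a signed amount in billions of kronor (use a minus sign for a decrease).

Riksbank balance sheet:
  Assets:      Securities +18B, Loans to banks −10.5B
  Liabilities: Bank reserves +17B, Currency in circulation −9.5B
Monetary base = currency + reserves: −9.5B + (+17B) = +7.5 billion.

+7.5 billion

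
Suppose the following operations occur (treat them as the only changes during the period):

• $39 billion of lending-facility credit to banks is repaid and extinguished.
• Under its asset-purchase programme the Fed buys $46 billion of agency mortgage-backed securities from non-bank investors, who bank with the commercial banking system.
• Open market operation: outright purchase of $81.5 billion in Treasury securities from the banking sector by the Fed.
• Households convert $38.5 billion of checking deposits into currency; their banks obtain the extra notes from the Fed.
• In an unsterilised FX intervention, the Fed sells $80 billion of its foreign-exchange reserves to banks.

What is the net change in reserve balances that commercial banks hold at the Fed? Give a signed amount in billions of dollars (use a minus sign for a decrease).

Fed balance sheet:
  Assets:      Securities +$127.5B, Loans to banks −$39B, Foreign assets −$80B
  Liabilities: Bank reserves −$30B, Currency in circulation +$38.5B
So the change in reserve balances that commercial banks hold at the Fed is -$30 billion.

-$30 billion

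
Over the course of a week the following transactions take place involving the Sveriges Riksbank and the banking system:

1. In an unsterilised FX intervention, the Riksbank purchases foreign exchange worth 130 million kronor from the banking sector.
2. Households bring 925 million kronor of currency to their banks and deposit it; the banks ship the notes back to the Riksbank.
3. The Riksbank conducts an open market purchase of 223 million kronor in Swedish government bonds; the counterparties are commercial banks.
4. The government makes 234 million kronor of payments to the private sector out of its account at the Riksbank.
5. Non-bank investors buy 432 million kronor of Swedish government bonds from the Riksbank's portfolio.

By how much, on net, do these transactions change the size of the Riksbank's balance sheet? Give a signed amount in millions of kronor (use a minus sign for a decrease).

FX purchase 130 million kronor: a Riksbank asset is acquired → +130M.
Currency deposit 925 million kronor: only the composition of liabilities changes → 0.
OMO purchase (from banks) 223 million kronor: a Riksbank asset is acquired → +223M.
Government spending 234 million kronor: only the composition of liabilities changes → 0.
Asset sale (to non-banks) 432 million kronor: a Riksbank asset is shed → −432M.
Net: 130 + 0 + 223 + 0 − 432 = -79 million.

-79 million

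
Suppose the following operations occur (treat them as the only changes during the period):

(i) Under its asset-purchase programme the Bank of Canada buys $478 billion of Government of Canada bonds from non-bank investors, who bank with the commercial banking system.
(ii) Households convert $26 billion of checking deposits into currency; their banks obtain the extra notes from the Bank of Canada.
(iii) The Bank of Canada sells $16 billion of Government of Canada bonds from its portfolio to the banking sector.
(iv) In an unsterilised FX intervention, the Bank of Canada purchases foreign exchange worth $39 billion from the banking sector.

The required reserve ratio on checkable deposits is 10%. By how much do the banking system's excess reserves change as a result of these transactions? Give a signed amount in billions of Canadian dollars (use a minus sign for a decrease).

+$429.8 billion

Asset purchase (from non-banks) $478 billion: reserves +$478B, deposits +$478B.
Currency withdrawal $26 billion: reserves −$26B, deposits −$26B.
OMO sale (to banks) $16 billion: reserves −$16B, deposits 0.
FX purchase $39 billion: reserves +$39B, deposits 0.
Totals: Δreserves = +$475B, Δdeposits = +$452B.
Δrequired reserves = 10% × +$452B = +$45.2B.
Δexcess reserves = Δreserves − Δrequired = +$475B − (+$45.2B) = +$429.8 billion.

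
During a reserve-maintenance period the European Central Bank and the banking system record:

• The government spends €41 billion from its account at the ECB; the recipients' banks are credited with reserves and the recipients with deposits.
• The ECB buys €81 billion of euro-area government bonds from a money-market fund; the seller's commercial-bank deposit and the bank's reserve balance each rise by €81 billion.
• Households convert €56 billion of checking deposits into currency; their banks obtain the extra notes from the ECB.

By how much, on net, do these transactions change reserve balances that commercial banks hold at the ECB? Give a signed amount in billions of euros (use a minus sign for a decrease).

ECB balance sheet:
  Assets:      Securities +€81B
  Liabilities: Bank reserves +€66B, Currency in circulation +€56B, Government deposits −€41B
So the change in reserve balances that commercial banks hold at the ECB is +€66 billion.

+€66 billion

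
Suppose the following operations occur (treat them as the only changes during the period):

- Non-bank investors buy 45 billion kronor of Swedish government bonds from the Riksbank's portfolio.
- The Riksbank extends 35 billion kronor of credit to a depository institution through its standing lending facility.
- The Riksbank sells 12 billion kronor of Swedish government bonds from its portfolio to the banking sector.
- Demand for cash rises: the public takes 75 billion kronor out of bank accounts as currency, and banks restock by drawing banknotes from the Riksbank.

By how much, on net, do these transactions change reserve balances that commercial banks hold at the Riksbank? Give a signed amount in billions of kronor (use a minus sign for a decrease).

-97 billion

Asset sale (to non-banks) 45 billion kronor: the non-bank buyers' banks settle from reserves → −45B.
Discount-window loan 35 billion kronor: the loan is credited to the bank's reserve account → +35B.
OMO sale (to banks) 12 billion kronor: the buying banks pay out of their reserve balances → −12B.
Currency withdrawal 75 billion kronor: banks swap reserves for currency → −75B.
Net: −45 + 35 − 12 − 75 = -97 billion.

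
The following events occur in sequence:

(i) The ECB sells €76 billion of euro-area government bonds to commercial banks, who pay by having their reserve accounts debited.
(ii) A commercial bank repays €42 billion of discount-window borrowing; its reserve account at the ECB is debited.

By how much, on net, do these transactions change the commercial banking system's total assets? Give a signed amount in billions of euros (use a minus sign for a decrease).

-€42 billion

OMO sale (to banks) €76 billion: just an asset swap on bank balance sheets → 0.
Discount-window repayment €42 billion: bank balance sheets shrink → −€42B.
Net: 0 − 42 = -€42 billion.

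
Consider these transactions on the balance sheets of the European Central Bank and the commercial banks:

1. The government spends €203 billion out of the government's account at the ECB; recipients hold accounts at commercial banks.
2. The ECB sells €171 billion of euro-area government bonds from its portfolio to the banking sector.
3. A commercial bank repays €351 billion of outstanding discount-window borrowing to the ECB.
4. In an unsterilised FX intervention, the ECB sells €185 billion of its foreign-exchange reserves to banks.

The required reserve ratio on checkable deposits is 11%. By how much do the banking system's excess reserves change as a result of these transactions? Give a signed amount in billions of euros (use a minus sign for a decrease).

-€526.33 billion

Government spending €203 billion: reserves +€203B, deposits +€203B.
OMO sale (to banks) €171 billion: reserves −€171B, deposits 0.
Discount-window repayment €351 billion: reserves −€351B, deposits 0.
FX sale €185 billion: reserves −€185B, deposits 0.
Totals: Δreserves = −€504B, Δdeposits = +€203B.
Δrequired reserves = 11% × +€203B = +€22.33B.
Δexcess reserves = Δreserves − Δrequired = −€504B − (+€22.33B) = -€526.33 billion.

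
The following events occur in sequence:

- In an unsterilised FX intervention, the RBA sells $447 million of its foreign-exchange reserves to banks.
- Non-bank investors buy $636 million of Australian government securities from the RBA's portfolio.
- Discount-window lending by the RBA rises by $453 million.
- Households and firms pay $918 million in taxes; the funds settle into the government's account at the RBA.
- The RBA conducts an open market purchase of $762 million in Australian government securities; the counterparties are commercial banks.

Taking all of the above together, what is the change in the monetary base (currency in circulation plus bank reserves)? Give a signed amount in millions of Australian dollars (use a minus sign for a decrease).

-$786 million

RBA balance sheet:
  Assets:      Securities +$126M, Loans to banks +$453M, Foreign assets −$447M
  Liabilities: Bank reserves −$786M, Government deposits +$918M
Monetary base = currency + reserves: 0 + (−$786M) = -$786 million.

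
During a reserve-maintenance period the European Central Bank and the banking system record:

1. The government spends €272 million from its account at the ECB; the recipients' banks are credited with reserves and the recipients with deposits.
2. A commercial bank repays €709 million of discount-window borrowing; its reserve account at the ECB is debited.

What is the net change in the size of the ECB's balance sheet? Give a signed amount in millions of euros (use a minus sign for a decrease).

Government spending €272 million: only the composition of liabilities changes → 0.
Discount-window repayment €709 million: an ECB asset is shed → −€709M.
Net: 0 − 709 = -€709 million.

-€709 million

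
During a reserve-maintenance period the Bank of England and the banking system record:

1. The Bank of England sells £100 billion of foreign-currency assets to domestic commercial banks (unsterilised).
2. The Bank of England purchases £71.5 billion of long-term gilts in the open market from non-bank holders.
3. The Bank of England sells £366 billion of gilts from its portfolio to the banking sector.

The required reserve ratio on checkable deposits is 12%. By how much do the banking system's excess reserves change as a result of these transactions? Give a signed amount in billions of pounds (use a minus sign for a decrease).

-£403.08 billion

FX sale £100 billion: reserves −£100B, deposits 0.
Asset purchase (from non-banks) £71.5 billion: reserves +£71.5B, deposits +£71.5B.
OMO sale (to banks) £366 billion: reserves −£366B, deposits 0.
Totals: Δreserves = −£394.5B, Δdeposits = +£71.5B.
Δrequired reserves = 12% × +£71.5B = +£8.58B.
Δexcess reserves = Δreserves − Δrequired = −£394.5B − (+£8.58B) = -£403.08 billion.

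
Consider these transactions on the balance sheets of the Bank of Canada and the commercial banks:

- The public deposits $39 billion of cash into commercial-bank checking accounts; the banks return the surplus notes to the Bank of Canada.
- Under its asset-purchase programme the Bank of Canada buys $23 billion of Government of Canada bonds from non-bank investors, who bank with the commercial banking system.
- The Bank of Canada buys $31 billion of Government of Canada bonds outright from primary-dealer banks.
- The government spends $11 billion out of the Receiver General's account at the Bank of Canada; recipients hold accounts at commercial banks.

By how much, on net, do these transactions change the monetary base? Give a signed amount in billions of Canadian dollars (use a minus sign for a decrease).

+$65 billion

Bank of Canada balance sheet:
  Assets:      Securities +$54B
  Liabilities: Bank reserves +$104B, Currency in circulation −$39B, Government deposits −$11B
Commercial banking system:
  Assets:      Reserves at CB +$104B, Securities −$31B
  Liabilities: Checkable deposits +$73B
Monetary base = currency + reserves: −$39B + (+$104B) = +$65 billion.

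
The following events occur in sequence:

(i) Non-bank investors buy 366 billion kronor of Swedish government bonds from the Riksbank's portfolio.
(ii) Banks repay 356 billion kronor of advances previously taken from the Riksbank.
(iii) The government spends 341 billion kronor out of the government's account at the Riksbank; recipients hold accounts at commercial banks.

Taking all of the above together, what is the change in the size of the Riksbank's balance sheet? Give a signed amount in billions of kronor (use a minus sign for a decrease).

-722 billion

Riksbank balance sheet:
  Assets:      Securities −366B, Loans to banks −356B
  Liabilities: Bank reserves −381B, Government deposits −341B
Commercial banking system:
  Assets:      Reserves at CB −381B
  Liabilities: Checkable deposits −25B, Borrowings from CB −356B
Change in total Riksbank assets = -722 billion.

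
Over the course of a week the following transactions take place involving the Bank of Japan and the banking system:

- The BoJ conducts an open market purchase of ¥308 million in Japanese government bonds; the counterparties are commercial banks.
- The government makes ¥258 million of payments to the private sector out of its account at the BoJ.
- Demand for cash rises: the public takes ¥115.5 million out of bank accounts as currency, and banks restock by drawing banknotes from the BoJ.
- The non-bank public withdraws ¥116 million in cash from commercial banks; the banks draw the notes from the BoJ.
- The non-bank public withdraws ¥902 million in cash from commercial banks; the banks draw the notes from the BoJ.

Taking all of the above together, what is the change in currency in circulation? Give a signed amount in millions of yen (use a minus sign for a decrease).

BoJ balance sheet:
  Assets:      Securities +¥308M
  Liabilities: Bank reserves −¥567.5M, Currency in circulation +¥1133.5M, Government deposits −¥258M
Commercial banking system:
  Assets:      Reserves at CB −¥567.5M, Securities −¥308M
  Liabilities: Checkable deposits −¥875.5M
So the change in currency in circulation is +¥1133.5 million.

+¥1133.5 million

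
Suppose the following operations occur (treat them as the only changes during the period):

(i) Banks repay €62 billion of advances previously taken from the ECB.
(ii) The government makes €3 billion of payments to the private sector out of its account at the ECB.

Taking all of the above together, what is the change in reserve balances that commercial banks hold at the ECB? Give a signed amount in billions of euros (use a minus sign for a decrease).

ECB balance sheet:
  Assets:      Loans to banks −€62B
  Liabilities: Bank reserves −€59B, Government deposits −€3B
So the change in reserve balances that commercial banks hold at the ECB is -€59 billion.

-€59 billion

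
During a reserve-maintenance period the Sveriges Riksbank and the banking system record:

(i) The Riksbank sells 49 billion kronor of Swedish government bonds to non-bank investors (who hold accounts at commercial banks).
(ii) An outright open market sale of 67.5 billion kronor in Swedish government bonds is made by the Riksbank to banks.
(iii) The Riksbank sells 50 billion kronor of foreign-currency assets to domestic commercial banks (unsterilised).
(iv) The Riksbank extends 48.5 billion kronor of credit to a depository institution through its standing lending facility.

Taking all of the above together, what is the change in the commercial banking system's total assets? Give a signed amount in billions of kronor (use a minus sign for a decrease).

Asset sale (to non-banks) 49 billion kronor: bank balance sheets shrink → −49B.
OMO sale (to banks) 67.5 billion kronor: just an asset swap on bank balance sheets → 0.
FX sale 50 billion kronor: just an asset swap on bank balance sheets → 0.
Discount-window loan 48.5 billion kronor: bank balance sheets expand → +48.5B.
Net: −49 + 0 + 0 + 48.5 = -0.5 billion.

-0.5 billion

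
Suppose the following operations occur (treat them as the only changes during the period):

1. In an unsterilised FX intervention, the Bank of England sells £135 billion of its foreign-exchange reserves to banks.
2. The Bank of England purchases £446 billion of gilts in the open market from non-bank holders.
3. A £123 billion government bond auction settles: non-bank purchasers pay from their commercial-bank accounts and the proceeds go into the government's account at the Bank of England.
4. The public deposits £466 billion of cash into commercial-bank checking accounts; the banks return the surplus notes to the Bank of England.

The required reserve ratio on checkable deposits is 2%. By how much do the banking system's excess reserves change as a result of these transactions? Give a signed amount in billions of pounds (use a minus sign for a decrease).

FX sale £135 billion: reserves −£135B, deposits 0.
Asset purchase (from non-banks) £446 billion: reserves +£446B, deposits +£446B.
Government account inflow £123 billion: reserves −£123B, deposits −£123B.
Currency deposit £466 billion: reserves +£466B, deposits +£466B.
Totals: Δreserves = +£654B, Δdeposits = +£789B.
Δrequired reserves = 2% × +£789B = +£15.78B.
Δexcess reserves = Δreserves − Δrequired = +£654B − (+£15.78B) = +£638.22 billion.

+£638.22 billion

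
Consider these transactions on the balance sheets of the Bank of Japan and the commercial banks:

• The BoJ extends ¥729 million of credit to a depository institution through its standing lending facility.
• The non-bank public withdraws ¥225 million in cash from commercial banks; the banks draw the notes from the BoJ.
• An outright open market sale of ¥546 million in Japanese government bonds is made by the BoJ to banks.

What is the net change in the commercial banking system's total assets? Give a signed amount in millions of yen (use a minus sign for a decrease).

Discount-window loan ¥729 million: bank balance sheets expand → +¥729M.
Currency withdrawal ¥225 million: bank balance sheets shrink → −¥225M.
OMO sale (to banks) ¥546 million: just an asset swap on bank balance sheets → 0.
Net: 729 − 225 + 0 = +¥504 million.

+¥504 million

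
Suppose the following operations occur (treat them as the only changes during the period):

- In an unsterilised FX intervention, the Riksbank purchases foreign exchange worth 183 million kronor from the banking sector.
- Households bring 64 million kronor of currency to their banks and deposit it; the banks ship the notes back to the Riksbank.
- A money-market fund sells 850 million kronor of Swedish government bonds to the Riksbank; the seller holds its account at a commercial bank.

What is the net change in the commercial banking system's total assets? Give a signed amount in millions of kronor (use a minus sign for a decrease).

+914 million

FX purchase 183 million kronor: just an asset swap on bank balance sheets → 0.
Currency deposit 64 million kronor: bank balance sheets expand → +64M.
Asset purchase (from non-banks) 850 million kronor: bank balance sheets expand → +850M.
Net: 0 + 64 + 850 = +914 million.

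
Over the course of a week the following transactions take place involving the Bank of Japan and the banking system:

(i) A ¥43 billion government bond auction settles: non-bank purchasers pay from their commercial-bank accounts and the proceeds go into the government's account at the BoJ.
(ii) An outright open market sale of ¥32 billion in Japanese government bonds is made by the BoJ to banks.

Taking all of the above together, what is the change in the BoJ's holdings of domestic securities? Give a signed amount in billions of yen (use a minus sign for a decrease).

BoJ balance sheet:
  Assets:      Securities −¥32B
  Liabilities: Bank reserves −¥75B, Government deposits +¥43B
Commercial banking system:
  Assets:      Reserves at CB −¥75B, Securities +¥32B
  Liabilities: Checkable deposits −¥43B
So the change in the BoJ's holdings of domestic securities is -¥32 billion.

-¥32 billion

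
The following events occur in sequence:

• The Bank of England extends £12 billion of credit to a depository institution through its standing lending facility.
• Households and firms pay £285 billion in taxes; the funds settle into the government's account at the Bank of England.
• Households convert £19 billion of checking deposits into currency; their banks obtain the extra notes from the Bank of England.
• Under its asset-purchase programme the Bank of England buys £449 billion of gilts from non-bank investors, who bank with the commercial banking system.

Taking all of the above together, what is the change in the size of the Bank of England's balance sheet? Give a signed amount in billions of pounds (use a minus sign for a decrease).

+£461 billion

Bank of England balance sheet:
  Assets:      Securities +£449B, Loans to banks +£12B
  Liabilities: Bank reserves +£157B, Currency in circulation +£19B, Government deposits +£285B
Commercial banking system:
  Assets:      Reserves at CB +£157B
  Liabilities: Checkable deposits +£145B, Borrowings from CB +£12B
Change in total Bank of England assets = +£461 billion.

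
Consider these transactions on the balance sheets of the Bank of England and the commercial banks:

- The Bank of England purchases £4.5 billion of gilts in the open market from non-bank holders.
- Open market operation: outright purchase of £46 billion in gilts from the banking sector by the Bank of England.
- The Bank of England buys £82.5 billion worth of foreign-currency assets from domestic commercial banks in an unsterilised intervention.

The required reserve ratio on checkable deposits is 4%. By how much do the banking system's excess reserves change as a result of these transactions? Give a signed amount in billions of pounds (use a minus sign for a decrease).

Asset purchase (from non-banks) £4.5 billion: reserves +£4.5B, deposits +£4.5B.
OMO purchase (from banks) £46 billion: reserves +£46B, deposits 0.
FX purchase £82.5 billion: reserves +£82.5B, deposits 0.
Totals: Δreserves = +£133B, Δdeposits = +£4.5B.
Δrequired reserves = 4% × +£4.5B = +£0.18B.
Δexcess reserves = Δreserves − Δrequired = +£133B − (+£0.18B) = +£132.82 billion.

+£132.82 billion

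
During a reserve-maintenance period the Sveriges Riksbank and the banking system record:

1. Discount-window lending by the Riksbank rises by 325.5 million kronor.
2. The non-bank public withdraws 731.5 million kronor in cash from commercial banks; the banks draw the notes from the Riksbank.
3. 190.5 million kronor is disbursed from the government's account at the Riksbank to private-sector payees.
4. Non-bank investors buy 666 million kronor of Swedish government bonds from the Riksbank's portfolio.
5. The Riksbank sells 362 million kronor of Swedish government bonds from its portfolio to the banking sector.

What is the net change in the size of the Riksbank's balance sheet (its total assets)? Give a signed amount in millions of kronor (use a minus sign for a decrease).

-702.5 million

Discount-window loan 325.5 million kronor: a Riksbank asset is acquired → +325.5M.
Currency withdrawal 731.5 million kronor: only the composition of liabilities changes → 0.
Government spending 190.5 million kronor: only the composition of liabilities changes → 0.
Asset sale (to non-banks) 666 million kronor: a Riksbank asset is shed → −666M.
OMO sale (to banks) 362 million kronor: a Riksbank asset is shed → −362M.
Net: 325.5 + 0 + 0 − 666 − 362 = -702.5 million.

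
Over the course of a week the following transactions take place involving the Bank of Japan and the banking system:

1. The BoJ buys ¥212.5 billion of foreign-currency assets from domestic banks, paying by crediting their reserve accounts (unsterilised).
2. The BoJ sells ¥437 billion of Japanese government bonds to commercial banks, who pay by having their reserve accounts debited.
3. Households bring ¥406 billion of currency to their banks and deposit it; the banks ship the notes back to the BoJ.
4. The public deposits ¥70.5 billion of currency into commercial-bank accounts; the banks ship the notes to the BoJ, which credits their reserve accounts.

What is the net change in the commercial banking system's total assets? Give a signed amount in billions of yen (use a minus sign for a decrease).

+¥476.5 billion

FX purchase ¥212.5 billion: just an asset swap on bank balance sheets → 0.
OMO sale (to banks) ¥437 billion: just an asset swap on bank balance sheets → 0.
Currency deposit ¥406 billion: bank balance sheets expand → +¥406B.
Currency deposit ¥70.5 billion: bank balance sheets expand → +¥70.5B.
Net: 0 + 0 + 406 + 70.5 = +¥476.5 billion.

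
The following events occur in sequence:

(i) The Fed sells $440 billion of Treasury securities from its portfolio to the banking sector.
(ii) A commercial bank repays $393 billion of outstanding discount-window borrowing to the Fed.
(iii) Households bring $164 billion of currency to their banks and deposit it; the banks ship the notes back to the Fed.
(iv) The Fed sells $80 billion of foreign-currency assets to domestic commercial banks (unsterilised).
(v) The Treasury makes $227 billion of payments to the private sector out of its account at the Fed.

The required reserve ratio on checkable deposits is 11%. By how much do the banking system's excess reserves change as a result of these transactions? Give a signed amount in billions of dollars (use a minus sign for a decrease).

OMO sale (to banks) $440 billion: reserves −$440B, deposits 0.
Discount-window repayment $393 billion: reserves −$393B, deposits 0.
Currency deposit $164 billion: reserves +$164B, deposits +$164B.
FX sale $80 billion: reserves −$80B, deposits 0.
Government spending $227 billion: reserves +$227B, deposits +$227B.
Totals: Δreserves = −$522B, Δdeposits = +$391B.
Δrequired reserves = 11% × +$391B = +$43.01B.
Δexcess reserves = Δreserves − Δrequired = −$522B − (+$43.01B) = -$565.01 billion.

-$565.01 billion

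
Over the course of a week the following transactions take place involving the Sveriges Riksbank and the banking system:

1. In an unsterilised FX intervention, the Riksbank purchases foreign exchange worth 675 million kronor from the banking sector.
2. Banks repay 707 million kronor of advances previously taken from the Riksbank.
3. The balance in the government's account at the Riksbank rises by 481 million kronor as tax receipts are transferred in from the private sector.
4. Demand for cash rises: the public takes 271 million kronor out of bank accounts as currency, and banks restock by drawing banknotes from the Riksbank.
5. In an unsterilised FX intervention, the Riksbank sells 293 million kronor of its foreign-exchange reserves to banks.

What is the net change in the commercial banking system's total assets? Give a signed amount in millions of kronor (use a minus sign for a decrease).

-1459 million

Riksbank balance sheet:
  Assets:      Loans to banks −707M, Foreign assets +382M
  Liabilities: Bank reserves −1077M, Currency in circulation +271M, Government deposits +481M
Commercial banking system:
  Assets:      Reserves at CB −1077M, Foreign assets −382M
  Liabilities: Checkable deposits −752M, Borrowings from CB −707M
Change in total bank assets = -1459 million.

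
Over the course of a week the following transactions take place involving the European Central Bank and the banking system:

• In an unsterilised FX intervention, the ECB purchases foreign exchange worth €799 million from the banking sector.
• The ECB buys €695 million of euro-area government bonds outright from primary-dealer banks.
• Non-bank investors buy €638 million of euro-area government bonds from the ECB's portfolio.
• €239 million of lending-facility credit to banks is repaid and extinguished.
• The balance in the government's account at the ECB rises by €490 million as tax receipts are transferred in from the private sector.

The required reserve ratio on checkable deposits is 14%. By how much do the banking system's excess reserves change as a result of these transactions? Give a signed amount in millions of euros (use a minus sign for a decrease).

+€284.92 million

FX purchase €799 million: reserves +€799M, deposits 0.
OMO purchase (from banks) €695 million: reserves +€695M, deposits 0.
Asset sale (to non-banks) €638 million: reserves −€638M, deposits −€638M.
Discount-window repayment €239 million: reserves −€239M, deposits 0.
Government account inflow €490 million: reserves −€490M, deposits −€490M.
Totals: Δreserves = +€127M, Δdeposits = −€1128M.
Δrequired reserves = 14% × −€1128M = −€157.92M.
Δexcess reserves = Δreserves − Δrequired = +€127M − (−€157.92M) = +€284.92 million.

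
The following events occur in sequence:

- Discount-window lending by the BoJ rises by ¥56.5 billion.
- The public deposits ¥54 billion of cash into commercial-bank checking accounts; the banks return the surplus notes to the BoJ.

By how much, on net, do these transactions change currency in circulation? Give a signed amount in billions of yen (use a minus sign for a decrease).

-¥54 billion

Discount-window loan ¥56.5 billion: no currency enters or leaves circulation → 0.
Currency deposit ¥54 billion: notes return to the central bank → −¥54B.
Net: 0 − 54 = -¥54 billion.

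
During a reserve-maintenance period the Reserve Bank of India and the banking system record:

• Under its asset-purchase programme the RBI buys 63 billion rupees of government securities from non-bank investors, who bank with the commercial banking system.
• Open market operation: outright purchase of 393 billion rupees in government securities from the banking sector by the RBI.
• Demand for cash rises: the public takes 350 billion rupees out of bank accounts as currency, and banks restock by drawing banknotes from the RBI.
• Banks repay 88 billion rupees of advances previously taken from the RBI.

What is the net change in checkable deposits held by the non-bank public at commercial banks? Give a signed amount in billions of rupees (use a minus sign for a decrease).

Asset purchase (from non-banks) 63 billion rupees: non-bank counterparties' bank balances rise → +63B.
OMO purchase (from banks) 393 billion rupees: the counterparty is a bank, so public deposits are unchanged → 0.
Currency withdrawal 350 billion rupees: non-bank counterparties' bank balances fall → −350B.
Discount-window repayment 88 billion rupees: the counterparty is a bank, so public deposits are unchanged → 0.
Net: 63 + 0 − 350 + 0 = -287 billion.

-287 billion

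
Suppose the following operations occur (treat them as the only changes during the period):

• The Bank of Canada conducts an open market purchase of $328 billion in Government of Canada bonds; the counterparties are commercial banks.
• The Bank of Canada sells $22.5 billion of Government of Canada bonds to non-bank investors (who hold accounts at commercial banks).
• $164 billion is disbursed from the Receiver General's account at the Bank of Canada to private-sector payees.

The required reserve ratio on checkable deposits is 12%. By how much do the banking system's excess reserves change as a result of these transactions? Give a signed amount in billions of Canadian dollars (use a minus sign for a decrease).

+$452.52 billion

OMO purchase (from banks) $328 billion: reserves +$328B, deposits 0.
Asset sale (to non-banks) $22.5 billion: reserves −$22.5B, deposits −$22.5B.
Government spending $164 billion: reserves +$164B, deposits +$164B.
Totals: Δreserves = +$469.5B, Δdeposits = +$141.5B.
Δrequired reserves = 12% × +$141.5B = +$16.98B.
Δexcess reserves = Δreserves − Δrequired = +$469.5B − (+$16.98B) = +$452.52 billion.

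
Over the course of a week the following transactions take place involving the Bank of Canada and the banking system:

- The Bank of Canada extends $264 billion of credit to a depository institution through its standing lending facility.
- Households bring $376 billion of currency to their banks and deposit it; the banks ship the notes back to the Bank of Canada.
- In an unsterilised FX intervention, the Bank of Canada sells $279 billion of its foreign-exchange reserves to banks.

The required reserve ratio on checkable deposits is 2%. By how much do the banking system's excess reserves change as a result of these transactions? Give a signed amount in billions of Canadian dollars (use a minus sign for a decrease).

Discount-window loan $264 billion: reserves +$264B, deposits 0.
Currency deposit $376 billion: reserves +$376B, deposits +$376B.
FX sale $279 billion: reserves −$279B, deposits 0.
Totals: Δreserves = +$361B, Δdeposits = +$376B.
Δrequired reserves = 2% × +$376B = +$7.52B.
Δexcess reserves = Δreserves − Δrequired = +$361B − (+$7.52B) = +$353.48 billion.

+$353.48 billion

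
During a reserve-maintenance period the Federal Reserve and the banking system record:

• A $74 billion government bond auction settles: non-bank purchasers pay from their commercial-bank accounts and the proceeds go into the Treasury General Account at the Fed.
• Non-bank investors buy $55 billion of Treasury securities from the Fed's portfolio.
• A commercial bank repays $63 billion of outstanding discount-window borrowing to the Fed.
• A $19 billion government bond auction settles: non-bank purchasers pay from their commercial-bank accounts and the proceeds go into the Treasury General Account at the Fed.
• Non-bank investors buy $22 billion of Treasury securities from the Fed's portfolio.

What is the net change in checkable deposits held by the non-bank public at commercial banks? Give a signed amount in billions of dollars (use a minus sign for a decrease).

Government account inflow $74 billion: non-bank counterparties' bank balances fall → −$74B.
Asset sale (to non-banks) $55 billion: non-bank counterparties' bank balances fall → −$55B.
Discount-window repayment $63 billion: the counterparty is a bank, so public deposits are unchanged → 0.
Government account inflow $19 billion: non-bank counterparties' bank balances fall → −$19B.
Asset sale (to non-banks) $22 billion: non-bank counterparties' bank balances fall → −$22B.
Net: −74 − 55 + 0 − 19 − 22 = -$170 billion.

-$170 billion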